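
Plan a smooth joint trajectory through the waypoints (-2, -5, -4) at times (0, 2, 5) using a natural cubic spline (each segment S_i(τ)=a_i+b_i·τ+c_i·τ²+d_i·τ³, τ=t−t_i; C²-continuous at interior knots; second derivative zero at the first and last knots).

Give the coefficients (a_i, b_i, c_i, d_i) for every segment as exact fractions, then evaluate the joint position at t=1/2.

  seg 0: a=-2 b=-28/15 c=0 d=11/120
  seg 1: a=-5 b=-23/30 c=11/20 d=-11/180
S(1/2) = -187/64

Δ: Δ0=-3/2, Δ1=1/3
row 1: diag=10, rhs=11; c'=3/10, d'=11/10
back: M1=11/10
M: M0=0, M1=11/10, M2=0
seg 0: a=-2, c=M0/2=0, d=(M1−M0)/(6·2)=11/120, b=Δ0−h0·(2M0+M1)/6=-28/15
seg 1: a=-5, c=M1/2=11/20, d=(M2−M1)/(6·3)=-11/180, b=Δ1−h1·(2M1+M2)/6=-23/30
t_q=1/2 → seg 0, τ=1/2; S=-2+-28/15·τ+0·τ²+11/120·τ³=-187/64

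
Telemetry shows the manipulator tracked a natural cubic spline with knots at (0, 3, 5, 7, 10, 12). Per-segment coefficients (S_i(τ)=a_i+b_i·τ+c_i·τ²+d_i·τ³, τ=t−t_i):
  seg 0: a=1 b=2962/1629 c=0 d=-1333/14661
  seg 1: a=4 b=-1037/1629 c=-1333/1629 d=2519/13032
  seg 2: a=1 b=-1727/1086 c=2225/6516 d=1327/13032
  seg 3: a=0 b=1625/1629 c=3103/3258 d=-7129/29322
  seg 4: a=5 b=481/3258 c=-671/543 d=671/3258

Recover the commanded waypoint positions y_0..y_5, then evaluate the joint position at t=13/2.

y_0 = S_0(0) = a_0 = 1
y_1 = S_1(0) = a_1 = 4
y_2 = S_2(0) = a_2 = 1
y_3 = S_3(0) = a_3 = 0
y_4 = S_4(0) = a_4 = 5
y_5 = S_4(2) = 2
t_q=13/2 is in segment 2 (τ=3/2); S_2(τ)=-3167/11584

y_0=1 y_1=4 y_2=1 y_3=0 y_4=5 y_5=2
S(13/2) = -3167/11584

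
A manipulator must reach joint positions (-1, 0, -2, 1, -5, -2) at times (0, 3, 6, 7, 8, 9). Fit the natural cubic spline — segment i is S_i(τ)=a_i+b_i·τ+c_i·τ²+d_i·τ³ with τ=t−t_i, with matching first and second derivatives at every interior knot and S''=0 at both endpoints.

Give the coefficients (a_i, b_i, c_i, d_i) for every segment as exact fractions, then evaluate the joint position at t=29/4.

  seg 0: a=-1 b=1667/1257 c=0 d=-416/3771
  seg 1: a=0 b=-2077/1257 c=-416/419 d=1661/3771
  seg 2: a=-2 b=5384/1257 c=1245/419 d=-5348/1257
  seg 3: a=1 b=-3190/1257 c=-4103/419 d=7957/1257
  seg 4: a=-5 b=-3937/1257 c=3854/419 d=-3854/1257
S(29/4) = -3957/26816

Δ: Δ0=1/3, Δ1=-2/3, Δ2=3, Δ3=-6, Δ4=3
row 1: diag=12, rhs=-6; c'=1/4, d'=-1/2
row 2: denom=8−3·1/4=29/4; d'=(22−3·-1/2)/(29/4)=94/29
row 3: denom=4−1·4/29=112/29; d'=(-54−1·94/29)/(112/29)=-415/28
row 4: denom=4−1·29/112=419/112; d'=(54−1·-415/28)/(419/112)=7708/419
back: M4=7708/419
back: M3=-415/28−29/112·7708/419=-8206/419
back: M2=94/29−4/29·-8206/419=2490/419
back: M1=-1/2−1/4·2490/419=-832/419
M: M0=0, M1=-832/419, M2=2490/419, M3=-8206/419, M4=7708/419, M5=0
seg 0: a=-1, c=M0/2=0, d=(M1−M0)/(6·3)=-416/3771, b=Δ0−h0·(2M0+M1)/6=1667/1257
seg 1: a=0, c=M1/2=-416/419, d=(M2−M1)/(6·3)=1661/3771, b=Δ1−h1·(2M1+M2)/6=-2077/1257
seg 2: a=-2, c=M2/2=1245/419, d=(M3−M2)/(6·1)=-5348/1257, b=Δ2−h2·(2M2+M3)/6=5384/1257
seg 3: a=1, c=M3/2=-4103/419, d=(M4−M3)/(6·1)=7957/1257, b=Δ3−h3·(2M3+M4)/6=-3190/1257
seg 4: a=-5, c=M4/2=3854/419, d=(M5−M4)/(6·1)=-3854/1257, b=Δ4−h4·(2M4+M5)/6=-3937/1257
t_q=29/4 → seg 3, τ=1/4; S=1+-3190/1257·τ+-4103/419·τ²+7957/1257·τ³=-3957/26816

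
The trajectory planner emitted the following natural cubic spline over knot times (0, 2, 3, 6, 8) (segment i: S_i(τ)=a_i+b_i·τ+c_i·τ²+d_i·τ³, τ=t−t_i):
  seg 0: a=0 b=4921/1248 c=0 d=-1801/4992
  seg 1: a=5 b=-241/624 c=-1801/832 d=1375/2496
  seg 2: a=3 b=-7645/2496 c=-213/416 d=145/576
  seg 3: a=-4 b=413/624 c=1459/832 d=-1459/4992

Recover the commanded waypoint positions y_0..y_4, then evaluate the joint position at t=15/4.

y_0 = S_0(0) = a_0 = 0
y_1 = S_1(0) = a_1 = 5
y_2 = S_2(0) = a_2 = 3
y_3 = S_3(0) = a_3 = -4
y_4 = S_3(2) = 2
t_q=15/4 is in segment 2 (τ=3/4); S_2(τ)=27743/53248

y_0=0 y_1=5 y_2=3 y_3=-4 y_4=2
S(15/4) = 27743/53248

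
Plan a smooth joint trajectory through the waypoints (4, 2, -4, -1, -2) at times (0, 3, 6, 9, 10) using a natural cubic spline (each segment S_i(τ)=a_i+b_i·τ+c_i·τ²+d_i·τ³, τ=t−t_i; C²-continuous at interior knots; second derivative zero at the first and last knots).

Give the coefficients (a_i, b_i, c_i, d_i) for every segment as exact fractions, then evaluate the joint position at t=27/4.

  seg 0: a=4 b=-5/162 c=0 d=-103/1458
  seg 1: a=2 b=-157/81 c=-103/162 d=299/1458
  seg 2: a=-4 b=-35/162 c=98/81 d=-391/1458
  seg 3: a=-1 b=-16/81 c=-65/54 d=65/162
S(27/4) = -4141/1152

Δ: Δ0=-2/3, Δ1=-2, Δ2=1, Δ3=-1
row 1: diag=12, rhs=-8; c'=1/4, d'=-2/3
row 2: denom=12−3·1/4=45/4; d'=(18−3·-2/3)/(45/4)=16/9
row 3: denom=8−3·4/15=36/5; d'=(-12−3·16/9)/(36/5)=-65/27
back: M3=-65/27
back: M2=16/9−4/15·-65/27=196/81
back: M1=-2/3−1/4·196/81=-103/81
M: M0=0, M1=-103/81, M2=196/81, M3=-65/27, M4=0
seg 0: a=4, c=M0/2=0, d=(M1−M0)/(6·3)=-103/1458, b=Δ0−h0·(2M0+M1)/6=-5/162
seg 1: a=2, c=M1/2=-103/162, d=(M2−M1)/(6·3)=299/1458, b=Δ1−h1·(2M1+M2)/6=-157/81
seg 2: a=-4, c=M2/2=98/81, d=(M3−M2)/(6·3)=-391/1458, b=Δ2−h2·(2M2+M3)/6=-35/162
seg 3: a=-1, c=M3/2=-65/54, d=(M4−M3)/(6·1)=65/162, b=Δ3−h3·(2M3+M4)/6=-16/81
t_q=27/4 → seg 2, τ=3/4; S=-4+-35/162·τ+98/81·τ²+-391/1458·τ³=-4141/1152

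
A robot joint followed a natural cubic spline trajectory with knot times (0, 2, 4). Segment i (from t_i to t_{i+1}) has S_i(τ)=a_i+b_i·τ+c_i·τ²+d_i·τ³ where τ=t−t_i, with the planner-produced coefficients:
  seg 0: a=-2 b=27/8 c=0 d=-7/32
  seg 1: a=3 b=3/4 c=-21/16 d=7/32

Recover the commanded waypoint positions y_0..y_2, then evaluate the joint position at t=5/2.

y_0=-2 y_1=3 y_2=1
S(5/2) = 787/256

y_0 = S_0(0) = a_0 = -2
y_1 = S_1(0) = a_1 = 3
y_2 = S_1(2) = 1
t_q=5/2 is in segment 1 (τ=1/2); S_1(τ)=787/256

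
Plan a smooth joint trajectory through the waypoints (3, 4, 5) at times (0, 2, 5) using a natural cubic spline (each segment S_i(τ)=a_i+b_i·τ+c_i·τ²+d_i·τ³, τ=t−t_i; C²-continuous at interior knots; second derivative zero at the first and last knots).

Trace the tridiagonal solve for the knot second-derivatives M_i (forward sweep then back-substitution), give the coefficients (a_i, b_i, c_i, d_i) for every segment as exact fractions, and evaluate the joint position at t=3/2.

Δ: Δ0=1/2, Δ1=1/3
row 1: diag=10, rhs=-1; c'=3/10, d'=-1/10
back: M1=-1/10
M: M0=0, M1=-1/10, M2=0
seg 0: a=3, c=M0/2=0, d=(M1−M0)/(6·2)=-1/120, b=Δ0−h0·(2M0+M1)/6=8/15
seg 1: a=4, c=M1/2=-1/20, d=(M2−M1)/(6·3)=1/180, b=Δ1−h1·(2M1+M2)/6=13/30
t_q=3/2 → seg 0, τ=3/2; S=3+8/15·τ+0·τ²+-1/120·τ³=1207/320

  seg 0: a=3 b=8/15 c=0 d=-1/120
  seg 1: a=4 b=13/30 c=-1/20 d=1/180
S(3/2) = 1207/320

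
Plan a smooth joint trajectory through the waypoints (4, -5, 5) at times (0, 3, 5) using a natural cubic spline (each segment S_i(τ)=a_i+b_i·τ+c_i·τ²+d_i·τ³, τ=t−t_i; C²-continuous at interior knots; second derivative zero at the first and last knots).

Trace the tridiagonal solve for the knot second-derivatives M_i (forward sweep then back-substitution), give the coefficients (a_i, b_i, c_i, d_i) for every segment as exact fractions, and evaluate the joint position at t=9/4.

  seg 0: a=4 b=-27/5 c=0 d=4/15
  seg 1: a=-5 b=9/5 c=12/5 d=-2/5
S(9/4) = -409/80

Δ: Δ0=-3, Δ1=5
row 1: diag=10, rhs=48; c'=1/5, d'=24/5
back: M1=24/5
M: M0=0, M1=24/5, M2=0
seg 0: a=4, c=M0/2=0, d=(M1−M0)/(6·3)=4/15, b=Δ0−h0·(2M0+M1)/6=-27/5
seg 1: a=-5, c=M1/2=12/5, d=(M2−M1)/(6·2)=-2/5, b=Δ1−h1·(2M1+M2)/6=9/5
t_q=9/4 → seg 0, τ=9/4; S=4+-27/5·τ+0·τ²+4/15·τ³=-409/80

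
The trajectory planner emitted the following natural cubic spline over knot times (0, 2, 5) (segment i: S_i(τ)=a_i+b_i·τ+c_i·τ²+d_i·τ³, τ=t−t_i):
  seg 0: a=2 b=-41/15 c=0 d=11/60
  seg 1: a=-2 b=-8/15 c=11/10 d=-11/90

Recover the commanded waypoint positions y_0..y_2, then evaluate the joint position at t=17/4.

y_0 = S_0(0) = a_0 = 2
y_1 = S_1(0) = a_1 = -2
y_2 = S_1(3) = 3
t_q=17/4 is in segment 1 (τ=9/4); S_1(τ)=125/128

y_0=2 y_1=-2 y_2=3
S(17/4) = 125/128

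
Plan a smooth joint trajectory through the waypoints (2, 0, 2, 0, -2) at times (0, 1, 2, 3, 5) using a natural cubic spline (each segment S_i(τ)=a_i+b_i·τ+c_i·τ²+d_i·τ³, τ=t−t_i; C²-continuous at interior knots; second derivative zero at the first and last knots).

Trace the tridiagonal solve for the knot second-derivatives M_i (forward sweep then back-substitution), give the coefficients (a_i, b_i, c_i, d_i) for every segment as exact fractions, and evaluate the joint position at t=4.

Δ: Δ0=-2, Δ1=2, Δ2=-2, Δ3=-1
row 1: diag=4, rhs=24; c'=1/4, d'=6
row 2: denom=4−1·1/4=15/4; d'=(-24−1·6)/(15/4)=-8
row 3: denom=6−1·4/15=86/15; d'=(6−1·-8)/(86/15)=105/43
back: M3=105/43
back: M2=-8−4/15·105/43=-372/43
back: M1=6−1/4·-372/43=351/43
M: M0=0, M1=351/43, M2=-372/43, M3=105/43, M4=0
seg 0: a=2, c=M0/2=0, d=(M1−M0)/(6·1)=117/86, b=Δ0−h0·(2M0+M1)/6=-289/86
seg 1: a=0, c=M1/2=351/86, d=(M2−M1)/(6·1)=-241/86, b=Δ1−h1·(2M1+M2)/6=31/43
seg 2: a=2, c=M2/2=-186/43, d=(M3−M2)/(6·1)=159/86, b=Δ2−h2·(2M2+M3)/6=41/86
seg 3: a=0, c=M3/2=105/86, d=(M4−M3)/(6·2)=-35/172, b=Δ3−h3·(2M3+M4)/6=-113/43
t_q=4 → seg 3, τ=1; S=0+-113/43·τ+105/86·τ²+-35/172·τ³=-277/172

  seg 0: a=2 b=-289/86 c=0 d=117/86
  seg 1: a=0 b=31/43 c=351/86 d=-241/86
  seg 2: a=2 b=41/86 c=-186/43 d=159/86
  seg 3: a=0 b=-113/43 c=105/86 d=-35/172
S(4) = -277/172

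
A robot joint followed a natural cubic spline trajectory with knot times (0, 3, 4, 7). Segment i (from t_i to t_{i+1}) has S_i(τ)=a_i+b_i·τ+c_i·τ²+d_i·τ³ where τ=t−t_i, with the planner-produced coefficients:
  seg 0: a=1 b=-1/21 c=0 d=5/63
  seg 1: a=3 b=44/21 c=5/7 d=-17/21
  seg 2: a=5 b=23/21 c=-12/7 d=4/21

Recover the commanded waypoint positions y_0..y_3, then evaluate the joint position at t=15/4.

y_0=1 y_1=3 y_2=5 y_3=-2
S(15/4) = 2075/448

y_0 = S_0(0) = a_0 = 1
y_1 = S_1(0) = a_1 = 3
y_2 = S_2(0) = a_2 = 5
y_3 = S_2(3) = -2
t_q=15/4 is in segment 1 (τ=3/4); S_1(τ)=2075/448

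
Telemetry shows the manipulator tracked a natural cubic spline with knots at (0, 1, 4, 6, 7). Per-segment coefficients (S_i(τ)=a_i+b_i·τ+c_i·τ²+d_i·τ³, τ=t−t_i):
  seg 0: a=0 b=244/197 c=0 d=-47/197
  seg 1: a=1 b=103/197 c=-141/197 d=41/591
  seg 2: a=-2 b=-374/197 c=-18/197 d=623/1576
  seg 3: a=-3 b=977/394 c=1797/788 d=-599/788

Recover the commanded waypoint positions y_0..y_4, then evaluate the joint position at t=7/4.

y_0 = S_0(0) = a_0 = 0
y_1 = S_1(0) = a_1 = 1
y_2 = S_2(0) = a_2 = -2
y_3 = S_3(0) = a_3 = -3
y_4 = S_3(1) = 1
t_q=7/4 is in segment 1 (τ=3/4); S_1(τ)=12845/12608

y_0=0 y_1=1 y_2=-2 y_3=-3 y_4=1
S(7/4) = 12845/12608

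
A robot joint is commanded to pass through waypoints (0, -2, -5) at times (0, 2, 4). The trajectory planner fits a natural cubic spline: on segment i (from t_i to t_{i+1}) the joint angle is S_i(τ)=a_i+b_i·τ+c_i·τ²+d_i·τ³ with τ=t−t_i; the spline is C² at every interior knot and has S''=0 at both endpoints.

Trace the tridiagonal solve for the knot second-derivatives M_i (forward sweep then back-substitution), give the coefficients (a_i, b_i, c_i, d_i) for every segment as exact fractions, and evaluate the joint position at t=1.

  seg 0: a=0 b=-7/8 c=0 d=-1/32
  seg 1: a=-2 b=-5/4 c=-3/16 d=1/32
S(1) = -29/32

Δ: Δ0=-1, Δ1=-3/2
row 1: diag=8, rhs=-3; c'=1/4, d'=-3/8
back: M1=-3/8
M: M0=0, M1=-3/8, M2=0
seg 0: a=0, c=M0/2=0, d=(M1−M0)/(6·2)=-1/32, b=Δ0−h0·(2M0+M1)/6=-7/8
seg 1: a=-2, c=M1/2=-3/16, d=(M2−M1)/(6·2)=1/32, b=Δ1−h1·(2M1+M2)/6=-5/4
t_q=1 → seg 0, τ=1; S=0+-7/8·τ+0·τ²+-1/32·τ³=-29/32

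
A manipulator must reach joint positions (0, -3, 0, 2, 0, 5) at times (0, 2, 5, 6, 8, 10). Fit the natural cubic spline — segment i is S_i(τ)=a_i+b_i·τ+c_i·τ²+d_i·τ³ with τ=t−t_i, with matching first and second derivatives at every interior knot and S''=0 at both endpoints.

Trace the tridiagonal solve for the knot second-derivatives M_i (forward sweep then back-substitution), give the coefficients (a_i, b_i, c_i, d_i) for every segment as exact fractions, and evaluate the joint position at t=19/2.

Δ: Δ0=-3/2, Δ1=1, Δ2=2, Δ3=-1, Δ4=5/2
row 1: diag=10, rhs=15; c'=3/10, d'=3/2
row 2: denom=8−3·3/10=71/10; d'=(6−3·3/2)/(71/10)=15/71
row 3: denom=6−1·10/71=416/71; d'=(-18−1·15/71)/(416/71)=-1293/416
row 4: denom=8−2·71/208=761/104; d'=(21−2·-1293/416)/(761/104)=5661/1522
back: M4=5661/1522
back: M3=-1293/416−71/208·5661/1522=-6663/1522
back: M2=15/71−10/71·-6663/1522=630/761
back: M1=3/2−3/10·630/761=1905/1522
M: M0=0, M1=1905/1522, M2=630/761, M3=-6663/1522, M4=5661/1522, M5=0
seg 0: a=0, c=M0/2=0, d=(M1−M0)/(6·2)=635/6088, b=Δ0−h0·(2M0+M1)/6=-1459/761
seg 1: a=-3, c=M1/2=1905/3044, d=(M2−M1)/(6·3)=-215/9132, b=Δ1−h1·(2M1+M2)/6=-1013/1522
seg 2: a=0, c=M2/2=315/761, d=(M3−M2)/(6·1)=-2641/3044, b=Δ2−h2·(2M2+M3)/6=7469/3044
seg 3: a=2, c=M3/2=-6663/3044, d=(M4−M3)/(6·2)=1027/1522, b=Δ3−h3·(2M3+M4)/6=1033/1522
seg 4: a=0, c=M4/2=5661/3044, d=(M5−M4)/(6·2)=-1887/6088, b=Δ4−h4·(2M4+M5)/6=31/1522
t_q=19/2 → seg 4, τ=3/2; S=0+31/1522·τ+5661/3044·τ²+-1887/6088·τ³=154335/48704

  seg 0: a=0 b=-1459/761 c=0 d=635/6088
  seg 1: a=-3 b=-1013/1522 c=1905/3044 d=-215/9132
  seg 2: a=0 b=7469/3044 c=315/761 d=-2641/3044
  seg 3: a=2 b=1033/1522 c=-6663/3044 d=1027/1522
  seg 4: a=0 b=31/1522 c=5661/3044 d=-1887/6088
S(19/2) = 154335/48704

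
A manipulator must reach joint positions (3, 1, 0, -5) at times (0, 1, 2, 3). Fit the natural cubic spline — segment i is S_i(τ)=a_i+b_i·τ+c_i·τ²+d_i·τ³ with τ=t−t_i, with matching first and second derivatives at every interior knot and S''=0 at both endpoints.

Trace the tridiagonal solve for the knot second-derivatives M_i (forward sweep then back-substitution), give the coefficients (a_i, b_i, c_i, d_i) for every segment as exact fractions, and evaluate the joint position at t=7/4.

Δ: Δ0=-2, Δ1=-1, Δ2=-5
row 1: diag=4, rhs=6; c'=1/4, d'=3/2
row 2: denom=4−1·1/4=15/4; d'=(-24−1·3/2)/(15/4)=-34/5
back: M2=-34/5
back: M1=3/2−1/4·-34/5=16/5
M: M0=0, M1=16/5, M2=-34/5, M3=0
seg 0: a=3, c=M0/2=0, d=(M1−M0)/(6·1)=8/15, b=Δ0−h0·(2M0+M1)/6=-38/15
seg 1: a=1, c=M1/2=8/5, d=(M2−M1)/(6·1)=-5/3, b=Δ1−h1·(2M1+M2)/6=-14/15
seg 2: a=0, c=M2/2=-17/5, d=(M3−M2)/(6·1)=17/15, b=Δ2−h2·(2M2+M3)/6=-41/15
t_q=7/4 → seg 1, τ=3/4; S=1+-14/15·τ+8/5·τ²+-5/3·τ³=159/320

  seg 0: a=3 b=-38/15 c=0 d=8/15
  seg 1: a=1 b=-14/15 c=8/5 d=-5/3
  seg 2: a=0 b=-41/15 c=-17/5 d=17/15
S(7/4) = 159/320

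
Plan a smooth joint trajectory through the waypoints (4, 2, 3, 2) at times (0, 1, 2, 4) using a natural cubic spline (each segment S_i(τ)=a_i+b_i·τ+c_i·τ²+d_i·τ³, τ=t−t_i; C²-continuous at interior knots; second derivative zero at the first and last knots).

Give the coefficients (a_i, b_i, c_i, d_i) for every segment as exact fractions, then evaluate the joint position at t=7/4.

Δ: Δ0=-2, Δ1=1, Δ2=-1/2
row 1: diag=4, rhs=18; c'=1/4, d'=9/2
row 2: denom=6−1·1/4=23/4; d'=(-9−1·9/2)/(23/4)=-54/23
back: M2=-54/23
back: M1=9/2−1/4·-54/23=117/23
M: M0=0, M1=117/23, M2=-54/23, M3=0
seg 0: a=4, c=M0/2=0, d=(M1−M0)/(6·1)=39/46, b=Δ0−h0·(2M0+M1)/6=-131/46
seg 1: a=2, c=M1/2=117/46, d=(M2−M1)/(6·1)=-57/46, b=Δ1−h1·(2M1+M2)/6=-7/23
seg 2: a=3, c=M2/2=-27/23, d=(M3−M2)/(6·2)=9/46, b=Δ2−h2·(2M2+M3)/6=49/46
t_q=7/4 → seg 1, τ=3/4; S=2+-7/23·τ+117/46·τ²+-57/46·τ³=343/128

  seg 0: a=4 b=-131/46 c=0 d=39/46
  seg 1: a=2 b=-7/23 c=117/46 d=-57/46
  seg 2: a=3 b=49/46 c=-27/23 d=9/46
S(7/4) = 343/128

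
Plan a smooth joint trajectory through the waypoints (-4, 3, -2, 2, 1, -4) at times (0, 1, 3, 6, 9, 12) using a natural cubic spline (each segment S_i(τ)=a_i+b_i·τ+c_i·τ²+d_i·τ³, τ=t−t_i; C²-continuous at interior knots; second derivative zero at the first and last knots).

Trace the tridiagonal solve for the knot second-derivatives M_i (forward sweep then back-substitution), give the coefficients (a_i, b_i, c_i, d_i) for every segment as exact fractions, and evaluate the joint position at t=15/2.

  seg 0: a=-4 b=10219/1152 c=0 d=-2155/1152
  seg 1: a=3 b=1877/576 c=-2155/384 d=787/576
  seg 2: a=-2 b=-1609/576 c=331/128 d=-4183/10368
  seg 3: a=2 b=2107/1152 c=-301/288 d=1121/10368
  seg 4: a=1 b=-877/576 c=-83/1152 d=83/10368
S(15/2) = 2823/1024

Δ: Δ0=7, Δ1=-5/2, Δ2=4/3, Δ3=-1/3, Δ4=-5/3
row 1: diag=6, rhs=-57; c'=1/3, d'=-19/2
row 2: denom=10−2·1/3=28/3; d'=(23−2·-19/2)/(28/3)=9/2
row 3: denom=12−3·9/28=309/28; d'=(-10−3·9/2)/(309/28)=-658/309
row 4: denom=12−3·28/103=1152/103; d'=(-8−3·-658/309)/(1152/103)=-83/576
back: M4=-83/576
back: M3=-658/309−28/103·-83/576=-301/144
back: M2=9/2−9/28·-301/144=331/64
back: M1=-19/2−1/3·331/64=-2155/192
M: M0=0, M1=-2155/192, M2=331/64, M3=-301/144, M4=-83/576, M5=0
seg 0: a=-4, c=M0/2=0, d=(M1−M0)/(6·1)=-2155/1152, b=Δ0−h0·(2M0+M1)/6=10219/1152
seg 1: a=3, c=M1/2=-2155/384, d=(M2−M1)/(6·2)=787/576, b=Δ1−h1·(2M1+M2)/6=1877/576
seg 2: a=-2, c=M2/2=331/128, d=(M3−M2)/(6·3)=-4183/10368, b=Δ2−h2·(2M2+M3)/6=-1609/576
seg 3: a=2, c=M3/2=-301/288, d=(M4−M3)/(6·3)=1121/10368, b=Δ3−h3·(2M3+M4)/6=2107/1152
seg 4: a=1, c=M4/2=-83/1152, d=(M5−M4)/(6·3)=83/10368, b=Δ4−h4·(2M4+M5)/6=-877/576
t_q=15/2 → seg 3, τ=3/2; S=2+2107/1152·τ+-301/288·τ²+1121/10368·τ³=2823/1024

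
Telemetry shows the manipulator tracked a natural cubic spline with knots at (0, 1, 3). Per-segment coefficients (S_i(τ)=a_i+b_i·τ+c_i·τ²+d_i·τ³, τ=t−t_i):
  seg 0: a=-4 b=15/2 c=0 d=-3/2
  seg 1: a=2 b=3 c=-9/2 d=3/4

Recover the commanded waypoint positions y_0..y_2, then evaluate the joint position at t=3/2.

y_0=-4 y_1=2 y_2=-4
S(3/2) = 79/32

y_0 = S_0(0) = a_0 = -4
y_1 = S_1(0) = a_1 = 2
y_2 = S_1(2) = -4
t_q=3/2 is in segment 1 (τ=1/2); S_1(τ)=79/32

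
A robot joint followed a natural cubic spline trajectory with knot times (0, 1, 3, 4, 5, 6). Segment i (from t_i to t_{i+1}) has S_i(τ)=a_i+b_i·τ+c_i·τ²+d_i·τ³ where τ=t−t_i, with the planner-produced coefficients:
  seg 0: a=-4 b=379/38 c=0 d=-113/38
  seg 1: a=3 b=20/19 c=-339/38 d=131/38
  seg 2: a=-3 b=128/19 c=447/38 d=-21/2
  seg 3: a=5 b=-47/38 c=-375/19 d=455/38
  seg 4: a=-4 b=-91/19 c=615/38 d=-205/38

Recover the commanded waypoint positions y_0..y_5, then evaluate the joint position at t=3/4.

y_0=-4 y_1=3 y_2=-3 y_3=5 y_4=-4 y_5=2
S(3/4) = 5413/2432

y_0 = S_0(0) = a_0 = -4
y_1 = S_1(0) = a_1 = 3
y_2 = S_2(0) = a_2 = -3
y_3 = S_3(0) = a_3 = 5
y_4 = S_4(0) = a_4 = -4
y_5 = S_4(1) = 2
t_q=3/4 is in segment 0 (τ=3/4); S_0(τ)=5413/2432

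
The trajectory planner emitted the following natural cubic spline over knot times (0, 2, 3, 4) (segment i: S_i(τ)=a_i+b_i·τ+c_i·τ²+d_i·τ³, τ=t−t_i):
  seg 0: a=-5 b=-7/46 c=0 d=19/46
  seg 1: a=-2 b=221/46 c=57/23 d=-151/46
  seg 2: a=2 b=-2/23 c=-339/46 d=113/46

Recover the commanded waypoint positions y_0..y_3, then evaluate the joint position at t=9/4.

y_0 = S_0(0) = a_0 = -5
y_1 = S_1(0) = a_1 = -2
y_2 = S_2(0) = a_2 = 2
y_3 = S_2(1) = -3
t_q=9/4 is in segment 1 (τ=1/4); S_1(τ)=-89/128

y_0=-5 y_1=-2 y_2=2 y_3=-3
S(9/4) = -89/128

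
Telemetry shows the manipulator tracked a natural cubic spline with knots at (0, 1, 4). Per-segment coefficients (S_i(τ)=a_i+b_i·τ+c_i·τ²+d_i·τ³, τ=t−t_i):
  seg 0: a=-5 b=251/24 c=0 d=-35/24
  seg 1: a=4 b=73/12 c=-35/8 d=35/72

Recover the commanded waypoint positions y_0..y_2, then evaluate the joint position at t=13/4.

y_0 = S_0(0) = a_0 = -5
y_1 = S_1(0) = a_1 = 4
y_2 = S_1(3) = -4
t_q=13/4 is in segment 1 (τ=9/4); S_1(τ)=551/512

y_0=-5 y_1=4 y_2=-4
S(13/4) = 551/512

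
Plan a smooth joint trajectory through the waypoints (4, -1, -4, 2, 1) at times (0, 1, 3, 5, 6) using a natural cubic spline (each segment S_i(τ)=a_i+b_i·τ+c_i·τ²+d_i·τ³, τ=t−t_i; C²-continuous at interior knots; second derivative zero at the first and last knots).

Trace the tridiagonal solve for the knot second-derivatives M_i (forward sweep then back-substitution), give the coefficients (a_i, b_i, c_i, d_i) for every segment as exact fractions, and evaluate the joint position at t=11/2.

  seg 0: a=4 b=-107/20 c=0 d=7/20
  seg 1: a=-1 b=-43/10 c=21/20 d=7/40
  seg 2: a=-4 b=2 c=21/10 d=-4/5
  seg 3: a=2 b=4/5 c=-27/10 d=9/10
S(11/2) = 147/80

Δ: Δ0=-5, Δ1=-3/2, Δ2=3, Δ3=-1
row 1: diag=6, rhs=21; c'=1/3, d'=7/2
row 2: denom=8−2·1/3=22/3; d'=(27−2·7/2)/(22/3)=30/11
row 3: denom=6−2·3/11=60/11; d'=(-24−2·30/11)/(60/11)=-27/5
back: M3=-27/5
back: M2=30/11−3/11·-27/5=21/5
back: M1=7/2−1/3·21/5=21/10
M: M0=0, M1=21/10, M2=21/5, M3=-27/5, M4=0
seg 0: a=4, c=M0/2=0, d=(M1−M0)/(6·1)=7/20, b=Δ0−h0·(2M0+M1)/6=-107/20
seg 1: a=-1, c=M1/2=21/20, d=(M2−M1)/(6·2)=7/40, b=Δ1−h1·(2M1+M2)/6=-43/10
seg 2: a=-4, c=M2/2=21/10, d=(M3−M2)/(6·2)=-4/5, b=Δ2−h2·(2M2+M3)/6=2
seg 3: a=2, c=M3/2=-27/10, d=(M4−M3)/(6·1)=9/10, b=Δ3−h3·(2M3+M4)/6=4/5
t_q=11/2 → seg 3, τ=1/2; S=2+4/5·τ+-27/10·τ²+9/10·τ³=147/80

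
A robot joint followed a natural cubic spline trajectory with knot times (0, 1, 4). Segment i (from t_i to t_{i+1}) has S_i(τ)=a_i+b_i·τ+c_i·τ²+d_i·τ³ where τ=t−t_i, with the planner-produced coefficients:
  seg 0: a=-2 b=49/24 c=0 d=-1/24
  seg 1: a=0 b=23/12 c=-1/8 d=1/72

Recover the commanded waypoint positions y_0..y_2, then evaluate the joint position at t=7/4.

y_0=-2 y_1=0 y_2=5
S(7/4) = 703/512

y_0 = S_0(0) = a_0 = -2
y_1 = S_1(0) = a_1 = 0
y_2 = S_1(3) = 5
t_q=7/4 is in segment 1 (τ=3/4); S_1(τ)=703/512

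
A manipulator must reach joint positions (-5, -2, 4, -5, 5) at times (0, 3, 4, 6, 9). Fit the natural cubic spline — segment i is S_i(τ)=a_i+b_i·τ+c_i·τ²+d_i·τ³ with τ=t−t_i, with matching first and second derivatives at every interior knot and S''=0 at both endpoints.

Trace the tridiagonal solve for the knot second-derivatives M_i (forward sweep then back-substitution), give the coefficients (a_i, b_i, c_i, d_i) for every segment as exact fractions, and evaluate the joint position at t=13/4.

  seg 0: a=-5 b=-382/219 c=0 d=601/1971
  seg 1: a=-2 b=1421/219 c=601/219 d=-236/73
  seg 2: a=4 b=499/219 c=-1523/219 d=1041/584
  seg 3: a=-5 b=-1817/438 c=3277/876 d=-3277/7884
S(13/4) = -75/292

Δ: Δ0=1, Δ1=6, Δ2=-9/2, Δ3=10/3
row 1: diag=8, rhs=30; c'=1/8, d'=15/4
row 2: denom=6−1·1/8=47/8; d'=(-63−1·15/4)/(47/8)=-534/47
row 3: denom=10−2·16/47=438/47; d'=(47−2·-534/47)/(438/47)=3277/438
back: M3=3277/438
back: M2=-534/47−16/47·3277/438=-3046/219
back: M1=15/4−1/8·-3046/219=1202/219
M: M0=0, M1=1202/219, M2=-3046/219, M3=3277/438, M4=0
seg 0: a=-5, c=M0/2=0, d=(M1−M0)/(6·3)=601/1971, b=Δ0−h0·(2M0+M1)/6=-382/219
seg 1: a=-2, c=M1/2=601/219, d=(M2−M1)/(6·1)=-236/73, b=Δ1−h1·(2M1+M2)/6=1421/219
seg 2: a=4, c=M2/2=-1523/219, d=(M3−M2)/(6·2)=1041/584, b=Δ2−h2·(2M2+M3)/6=499/219
seg 3: a=-5, c=M3/2=3277/876, d=(M4−M3)/(6·3)=-3277/7884, b=Δ3−h3·(2M3+M4)/6=-1817/438
t_q=13/4 → seg 1, τ=1/4; S=-2+1421/219·τ+601/219·τ²+-236/73·τ³=-75/292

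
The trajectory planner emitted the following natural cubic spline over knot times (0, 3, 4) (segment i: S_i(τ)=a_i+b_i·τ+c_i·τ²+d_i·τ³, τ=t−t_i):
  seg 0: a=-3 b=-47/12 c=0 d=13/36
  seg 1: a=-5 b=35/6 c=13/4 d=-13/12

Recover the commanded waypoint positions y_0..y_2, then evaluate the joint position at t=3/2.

y_0=-3 y_1=-5 y_2=3
S(3/2) = -245/32

y_0 = S_0(0) = a_0 = -3
y_1 = S_1(0) = a_1 = -5
y_2 = S_1(1) = 3
t_q=3/2 is in segment 0 (τ=3/2); S_0(τ)=-245/32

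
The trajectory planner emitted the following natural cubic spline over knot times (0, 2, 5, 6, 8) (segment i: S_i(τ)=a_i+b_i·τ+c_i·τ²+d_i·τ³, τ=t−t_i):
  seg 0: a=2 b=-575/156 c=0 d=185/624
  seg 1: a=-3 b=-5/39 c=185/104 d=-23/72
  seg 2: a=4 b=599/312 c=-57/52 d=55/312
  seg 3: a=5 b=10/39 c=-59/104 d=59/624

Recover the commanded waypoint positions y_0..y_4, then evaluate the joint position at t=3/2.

y_0 = S_0(0) = a_0 = 2
y_1 = S_1(0) = a_1 = -3
y_2 = S_2(0) = a_2 = 4
y_3 = S_3(0) = a_3 = 5
y_4 = S_3(2) = 4
t_q=3/2 is in segment 0 (τ=3/2); S_0(τ)=-4207/1664

y_0=2 y_1=-3 y_2=4 y_3=5 y_4=4
S(3/2) = -4207/1664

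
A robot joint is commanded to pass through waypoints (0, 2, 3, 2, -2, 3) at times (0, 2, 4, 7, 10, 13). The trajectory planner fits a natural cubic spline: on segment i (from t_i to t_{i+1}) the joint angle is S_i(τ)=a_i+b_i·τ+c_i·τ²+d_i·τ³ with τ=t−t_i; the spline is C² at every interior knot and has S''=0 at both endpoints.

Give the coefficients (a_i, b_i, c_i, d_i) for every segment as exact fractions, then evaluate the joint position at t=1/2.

  seg 0: a=0 b=10/9 c=0 d=-1/36
  seg 1: a=2 b=7/9 c=-1/6 d=1/72
  seg 2: a=3 b=5/18 c=-1/12 d=-13/324
  seg 3: a=2 b=-47/36 c=-4/9 d=47/324
  seg 4: a=-2 b=-1/18 c=31/36 d=-31/324
S(1/2) = 53/96

Δ: Δ0=1, Δ1=1/2, Δ2=-1/3, Δ3=-4/3, Δ4=5/3
row 1: diag=8, rhs=-3; c'=1/4, d'=-3/8
row 2: denom=10−2·1/4=19/2; d'=(-5−2·-3/8)/(19/2)=-17/38
row 3: denom=12−3·6/19=210/19; d'=(-6−3·-17/38)/(210/19)=-59/140
row 4: denom=12−3·19/70=783/70; d'=(18−3·-59/140)/(783/70)=31/18
back: M4=31/18
back: M3=-59/140−19/70·31/18=-8/9
back: M2=-17/38−6/19·-8/9=-1/6
back: M1=-3/8−1/4·-1/6=-1/3
M: M0=0, M1=-1/3, M2=-1/6, M3=-8/9, M4=31/18, M5=0
seg 0: a=0, c=M0/2=0, d=(M1−M0)/(6·2)=-1/36, b=Δ0−h0·(2M0+M1)/6=10/9
seg 1: a=2, c=M1/2=-1/6, d=(M2−M1)/(6·2)=1/72, b=Δ1−h1·(2M1+M2)/6=7/9
seg 2: a=3, c=M2/2=-1/12, d=(M3−M2)/(6·3)=-13/324, b=Δ2−h2·(2M2+M3)/6=5/18
seg 3: a=2, c=M3/2=-4/9, d=(M4−M3)/(6·3)=47/324, b=Δ3−h3·(2M3+M4)/6=-47/36
seg 4: a=-2, c=M4/2=31/36, d=(M5−M4)/(6·3)=-31/324, b=Δ4−h4·(2M4+M5)/6=-1/18
t_q=1/2 → seg 0, τ=1/2; S=0+10/9·τ+0·τ²+-1/36·τ³=53/96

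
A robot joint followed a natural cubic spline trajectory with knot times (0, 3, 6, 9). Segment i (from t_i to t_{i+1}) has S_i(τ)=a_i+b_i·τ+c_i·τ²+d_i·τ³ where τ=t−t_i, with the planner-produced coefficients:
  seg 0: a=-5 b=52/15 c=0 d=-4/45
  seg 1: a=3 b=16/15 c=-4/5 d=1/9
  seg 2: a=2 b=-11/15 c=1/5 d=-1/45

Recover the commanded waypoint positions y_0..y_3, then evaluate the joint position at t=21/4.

y_0 = S_0(0) = a_0 = -5
y_1 = S_1(0) = a_1 = 3
y_2 = S_2(0) = a_2 = 2
y_3 = S_2(3) = 1
t_q=21/4 is in segment 1 (τ=9/4); S_1(τ)=837/320

y_0=-5 y_1=3 y_2=2 y_3=1
S(21/4) = 837/320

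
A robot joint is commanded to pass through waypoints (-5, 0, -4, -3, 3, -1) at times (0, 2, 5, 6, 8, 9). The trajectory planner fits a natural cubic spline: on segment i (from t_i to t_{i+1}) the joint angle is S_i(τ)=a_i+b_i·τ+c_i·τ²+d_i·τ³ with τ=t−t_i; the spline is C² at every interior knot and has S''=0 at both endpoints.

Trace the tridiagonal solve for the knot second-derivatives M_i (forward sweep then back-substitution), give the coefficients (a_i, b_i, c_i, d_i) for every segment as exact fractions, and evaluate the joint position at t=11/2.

  seg 0: a=-5 b=5804/1659 c=0 d=-3313/13272
  seg 1: a=0 b=1669/3318 c=-3313/2212 d=653/2212
  seg 2: a=-4 b=-3403/6636 c=641/553 d=2347/6636
  seg 3: a=-3 b=9511/3318 c=4911/2212 d=-7145/6636
  seg 4: a=3 b=-3893/3318 c=-9379/2212 d=9379/6636
S(11/2) = -69411/17696

Δ: Δ0=5/2, Δ1=-4/3, Δ2=1, Δ3=3, Δ4=-4
row 1: diag=10, rhs=-23; c'=3/10, d'=-23/10
row 2: denom=8−3·3/10=71/10; d'=(14−3·-23/10)/(71/10)=209/71
row 3: denom=6−1·10/71=416/71; d'=(12−1·209/71)/(416/71)=643/416
row 4: denom=6−2·71/208=553/104; d'=(-42−2·643/416)/(553/104)=-9379/1106
back: M4=-9379/1106
back: M3=643/416−71/208·-9379/1106=4911/1106
back: M2=209/71−10/71·4911/1106=1282/553
back: M1=-23/10−3/10·1282/553=-3313/1106
M: M0=0, M1=-3313/1106, M2=1282/553, M3=4911/1106, M4=-9379/1106, M5=0
seg 0: a=-5, c=M0/2=0, d=(M1−M0)/(6·2)=-3313/13272, b=Δ0−h0·(2M0+M1)/6=5804/1659
seg 1: a=0, c=M1/2=-3313/2212, d=(M2−M1)/(6·3)=653/2212, b=Δ1−h1·(2M1+M2)/6=1669/3318
seg 2: a=-4, c=M2/2=641/553, d=(M3−M2)/(6·1)=2347/6636, b=Δ2−h2·(2M2+M3)/6=-3403/6636
seg 3: a=-3, c=M3/2=4911/2212, d=(M4−M3)/(6·2)=-7145/6636, b=Δ3−h3·(2M3+M4)/6=9511/3318
seg 4: a=3, c=M4/2=-9379/2212, d=(M5−M4)/(6·1)=9379/6636, b=Δ4−h4·(2M4+M5)/6=-3893/3318
t_q=11/2 → seg 2, τ=1/2; S=-4+-3403/6636·τ+641/553·τ²+2347/6636·τ³=-69411/17696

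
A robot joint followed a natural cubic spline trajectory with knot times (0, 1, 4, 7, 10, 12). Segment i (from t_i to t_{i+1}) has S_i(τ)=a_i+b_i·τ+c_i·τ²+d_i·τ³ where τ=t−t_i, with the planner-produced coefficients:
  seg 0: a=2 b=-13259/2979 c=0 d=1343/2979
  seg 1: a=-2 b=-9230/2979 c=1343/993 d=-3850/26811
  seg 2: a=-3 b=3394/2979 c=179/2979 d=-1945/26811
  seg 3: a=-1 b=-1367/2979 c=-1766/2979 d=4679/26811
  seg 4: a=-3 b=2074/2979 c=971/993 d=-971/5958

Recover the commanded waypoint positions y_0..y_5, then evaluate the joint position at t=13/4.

y_0=2 y_1=-2 y_2=-3 y_3=-1 y_4=-3 y_5=1
S(13/4) = -39827/10592

y_0 = S_0(0) = a_0 = 2
y_1 = S_1(0) = a_1 = -2
y_2 = S_2(0) = a_2 = -3
y_3 = S_3(0) = a_3 = -1
y_4 = S_4(0) = a_4 = -3
y_5 = S_4(2) = 1
t_q=13/4 is in segment 1 (τ=9/4); S_1(τ)=-39827/10592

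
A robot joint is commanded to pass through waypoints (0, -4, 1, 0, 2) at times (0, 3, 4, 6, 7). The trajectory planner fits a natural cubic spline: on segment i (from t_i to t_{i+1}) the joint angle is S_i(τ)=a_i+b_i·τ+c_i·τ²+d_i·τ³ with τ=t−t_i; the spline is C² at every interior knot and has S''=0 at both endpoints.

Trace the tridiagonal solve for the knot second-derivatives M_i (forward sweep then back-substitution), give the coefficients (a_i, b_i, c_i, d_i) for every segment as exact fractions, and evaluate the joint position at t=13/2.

  seg 0: a=0 b=-1583/375 c=0 d=361/1125
  seg 1: a=-4 b=1666/375 c=361/125 d=-874/375
  seg 2: a=1 b=242/75 c=-513/125 d=3361/3000
  seg 3: a=0 b=191/750 c=1309/500 d=-1309/1500
S(13/2) = 2691/4000

Δ: Δ0=-4/3, Δ1=5, Δ2=-1/2, Δ3=2
row 1: diag=8, rhs=38; c'=1/8, d'=19/4
row 2: denom=6−1·1/8=47/8; d'=(-33−1·19/4)/(47/8)=-302/47
row 3: denom=6−2·16/47=250/47; d'=(15−2·-302/47)/(250/47)=1309/250
back: M3=1309/250
back: M2=-302/47−16/47·1309/250=-1026/125
back: M1=19/4−1/8·-1026/125=722/125
M: M0=0, M1=722/125, M2=-1026/125, M3=1309/250, M4=0
seg 0: a=0, c=M0/2=0, d=(M1−M0)/(6·3)=361/1125, b=Δ0−h0·(2M0+M1)/6=-1583/375
seg 1: a=-4, c=M1/2=361/125, d=(M2−M1)/(6·1)=-874/375, b=Δ1−h1·(2M1+M2)/6=1666/375
seg 2: a=1, c=M2/2=-513/125, d=(M3−M2)/(6·2)=3361/3000, b=Δ2−h2·(2M2+M3)/6=242/75
seg 3: a=0, c=M3/2=1309/500, d=(M4−M3)/(6·1)=-1309/1500, b=Δ3−h3·(2M3+M4)/6=191/750
t_q=13/2 → seg 3, τ=1/2; S=0+191/750·τ+1309/500·τ²+-1309/1500·τ³=2691/4000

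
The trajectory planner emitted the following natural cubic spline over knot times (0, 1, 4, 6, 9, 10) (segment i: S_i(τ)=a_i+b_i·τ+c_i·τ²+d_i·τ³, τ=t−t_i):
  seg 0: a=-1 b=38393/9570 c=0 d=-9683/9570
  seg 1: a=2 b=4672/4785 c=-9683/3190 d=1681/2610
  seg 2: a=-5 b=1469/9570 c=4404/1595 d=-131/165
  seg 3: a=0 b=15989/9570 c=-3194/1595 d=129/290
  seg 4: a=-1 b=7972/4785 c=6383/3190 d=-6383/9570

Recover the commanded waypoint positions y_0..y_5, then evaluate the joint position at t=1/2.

y_0=-1 y_1=2 y_2=-5 y_3=0 y_4=-1 y_5=2
S(1/2) = 22443/25520

y_0 = S_0(0) = a_0 = -1
y_1 = S_1(0) = a_1 = 2
y_2 = S_2(0) = a_2 = -5
y_3 = S_3(0) = a_3 = 0
y_4 = S_4(0) = a_4 = -1
y_5 = S_4(1) = 2
t_q=1/2 is in segment 0 (τ=1/2); S_0(τ)=22443/25520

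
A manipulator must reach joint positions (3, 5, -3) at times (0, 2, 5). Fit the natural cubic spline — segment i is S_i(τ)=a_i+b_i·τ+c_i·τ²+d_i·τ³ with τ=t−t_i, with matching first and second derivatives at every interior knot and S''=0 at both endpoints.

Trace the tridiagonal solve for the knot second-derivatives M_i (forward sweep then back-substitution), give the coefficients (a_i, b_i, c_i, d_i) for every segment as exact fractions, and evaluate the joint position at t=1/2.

  seg 0: a=3 b=26/15 c=0 d=-11/60
  seg 1: a=5 b=-7/15 c=-11/10 d=11/90
S(1/2) = 123/32

Δ: Δ0=1, Δ1=-8/3
row 1: diag=10, rhs=-22; c'=3/10, d'=-11/5
back: M1=-11/5
M: M0=0, M1=-11/5, M2=0
seg 0: a=3, c=M0/2=0, d=(M1−M0)/(6·2)=-11/60, b=Δ0−h0·(2M0+M1)/6=26/15
seg 1: a=5, c=M1/2=-11/10, d=(M2−M1)/(6·3)=11/90, b=Δ1−h1·(2M1+M2)/6=-7/15
t_q=1/2 → seg 0, τ=1/2; S=3+26/15·τ+0·τ²+-11/60·τ³=123/32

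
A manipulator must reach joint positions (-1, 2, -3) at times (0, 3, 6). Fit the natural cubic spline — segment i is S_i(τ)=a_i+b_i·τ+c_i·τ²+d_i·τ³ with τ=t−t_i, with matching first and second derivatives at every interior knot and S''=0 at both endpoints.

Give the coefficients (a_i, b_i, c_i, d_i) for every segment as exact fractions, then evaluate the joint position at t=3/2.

  seg 0: a=-1 b=5/3 c=0 d=-2/27
  seg 1: a=2 b=-1/3 c=-2/3 d=2/27
S(3/2) = 5/4

Δ: Δ0=1, Δ1=-5/3
row 1: diag=12, rhs=-16; c'=1/4, d'=-4/3
back: M1=-4/3
M: M0=0, M1=-4/3, M2=0
seg 0: a=-1, c=M0/2=0, d=(M1−M0)/(6·3)=-2/27, b=Δ0−h0·(2M0+M1)/6=5/3
seg 1: a=2, c=M1/2=-2/3, d=(M2−M1)/(6·3)=2/27, b=Δ1−h1·(2M1+M2)/6=-1/3
t_q=3/2 → seg 0, τ=3/2; S=-1+5/3·τ+0·τ²+-2/27·τ³=5/4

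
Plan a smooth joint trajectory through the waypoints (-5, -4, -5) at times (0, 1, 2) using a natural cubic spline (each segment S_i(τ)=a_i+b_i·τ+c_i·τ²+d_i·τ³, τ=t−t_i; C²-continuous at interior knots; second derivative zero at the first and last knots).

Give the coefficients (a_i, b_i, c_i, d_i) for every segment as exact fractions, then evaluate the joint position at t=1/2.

  seg 0: a=-5 b=3/2 c=0 d=-1/2
  seg 1: a=-4 b=0 c=-3/2 d=1/2
S(1/2) = -69/16

Δ: Δ0=1, Δ1=-1
row 1: diag=4, rhs=-12; c'=1/4, d'=-3
back: M1=-3
M: M0=0, M1=-3, M2=0
seg 0: a=-5, c=M0/2=0, d=(M1−M0)/(6·1)=-1/2, b=Δ0−h0·(2M0+M1)/6=3/2
seg 1: a=-4, c=M1/2=-3/2, d=(M2−M1)/(6·1)=1/2, b=Δ1−h1·(2M1+M2)/6=0
t_q=1/2 → seg 0, τ=1/2; S=-5+3/2·τ+0·τ²+-1/2·τ³=-69/16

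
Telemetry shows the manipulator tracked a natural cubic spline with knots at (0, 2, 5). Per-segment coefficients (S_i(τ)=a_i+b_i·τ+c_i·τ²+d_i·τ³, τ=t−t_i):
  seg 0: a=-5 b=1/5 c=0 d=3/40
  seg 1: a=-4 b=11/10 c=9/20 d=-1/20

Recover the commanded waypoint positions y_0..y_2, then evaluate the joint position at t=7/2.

y_0 = S_0(0) = a_0 = -5
y_1 = S_1(0) = a_1 = -4
y_2 = S_1(3) = 2
t_q=7/2 is in segment 1 (τ=3/2); S_1(τ)=-241/160

y_0=-5 y_1=-4 y_2=2
S(7/2) = -241/160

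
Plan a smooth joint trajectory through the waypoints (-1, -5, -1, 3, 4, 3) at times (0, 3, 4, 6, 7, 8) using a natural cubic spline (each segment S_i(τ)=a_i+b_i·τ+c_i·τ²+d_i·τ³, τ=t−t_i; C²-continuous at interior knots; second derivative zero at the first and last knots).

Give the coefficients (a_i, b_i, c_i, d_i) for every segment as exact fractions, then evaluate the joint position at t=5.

  seg 0: a=-1 b=-10046/2859 c=0 d=2078/8577
  seg 1: a=-5 b=8656/2859 c=2078/953 d=-3454/2859
  seg 2: a=-1 b=10762/2859 c=-1376/953 d=803/2859
  seg 3: a=3 b=3886/2859 c=230/953 d=-1717/2859
  seg 4: a=4 b=115/2859 c=-1487/953 d=1487/2859
S(5) = 1526/953

Δ: Δ0=-4/3, Δ1=4, Δ2=2, Δ3=1, Δ4=-1
row 1: diag=8, rhs=32; c'=1/8, d'=4
row 2: denom=6−1·1/8=47/8; d'=(-12−1·4)/(47/8)=-128/47
row 3: denom=6−2·16/47=250/47; d'=(-6−2·-128/47)/(250/47)=-13/125
row 4: denom=4−1·47/250=953/250; d'=(-12−1·-13/125)/(953/250)=-2974/953
back: M4=-2974/953
back: M3=-13/125−47/250·-2974/953=460/953
back: M2=-128/47−16/47·460/953=-2752/953
back: M1=4−1/8·-2752/953=4156/953
M: M0=0, M1=4156/953, M2=-2752/953, M3=460/953, M4=-2974/953, M5=0
seg 0: a=-1, c=M0/2=0, d=(M1−M0)/(6·3)=2078/8577, b=Δ0−h0·(2M0+M1)/6=-10046/2859
seg 1: a=-5, c=M1/2=2078/953, d=(M2−M1)/(6·1)=-3454/2859, b=Δ1−h1·(2M1+M2)/6=8656/2859
seg 2: a=-1, c=M2/2=-1376/953, d=(M3−M2)/(6·2)=803/2859, b=Δ2−h2·(2M2+M3)/6=10762/2859
seg 3: a=3, c=M3/2=230/953, d=(M4−M3)/(6·1)=-1717/2859, b=Δ3−h3·(2M3+M4)/6=3886/2859
seg 4: a=4, c=M4/2=-1487/953, d=(M5−M4)/(6·1)=1487/2859, b=Δ4−h4·(2M4+M5)/6=115/2859
t_q=5 → seg 2, τ=1; S=-1+10762/2859·τ+-1376/953·τ²+803/2859·τ³=1526/953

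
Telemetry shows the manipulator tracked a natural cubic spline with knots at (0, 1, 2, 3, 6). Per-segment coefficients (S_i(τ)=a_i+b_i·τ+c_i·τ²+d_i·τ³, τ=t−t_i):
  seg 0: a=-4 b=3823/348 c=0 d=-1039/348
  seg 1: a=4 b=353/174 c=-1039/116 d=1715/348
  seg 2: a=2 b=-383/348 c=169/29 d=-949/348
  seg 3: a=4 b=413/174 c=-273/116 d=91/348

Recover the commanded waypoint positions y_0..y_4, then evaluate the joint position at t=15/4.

y_0 = S_0(0) = a_0 = -4
y_1 = S_1(0) = a_1 = 4
y_2 = S_2(0) = a_2 = 2
y_3 = S_3(0) = a_3 = 4
y_4 = S_3(3) = -3
t_q=15/4 is in segment 3 (τ=3/4); S_3(τ)=33903/7424

y_0=-4 y_1=4 y_2=2 y_3=4 y_4=-3
S(15/4) = 33903/7424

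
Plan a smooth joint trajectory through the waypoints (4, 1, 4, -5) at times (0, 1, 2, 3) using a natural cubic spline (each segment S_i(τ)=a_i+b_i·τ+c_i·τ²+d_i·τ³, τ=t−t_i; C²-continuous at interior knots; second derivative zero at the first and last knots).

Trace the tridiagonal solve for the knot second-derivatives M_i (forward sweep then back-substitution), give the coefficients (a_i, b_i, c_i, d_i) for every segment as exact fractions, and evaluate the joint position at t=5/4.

Δ: Δ0=-3, Δ1=3, Δ2=-9
row 1: diag=4, rhs=36; c'=1/4, d'=9
row 2: denom=4−1·1/4=15/4; d'=(-72−1·9)/(15/4)=-108/5
back: M2=-108/5
back: M1=9−1/4·-108/5=72/5
M: M0=0, M1=72/5, M2=-108/5, M3=0
seg 0: a=4, c=M0/2=0, d=(M1−M0)/(6·1)=12/5, b=Δ0−h0·(2M0+M1)/6=-27/5
seg 1: a=1, c=M1/2=36/5, d=(M2−M1)/(6·1)=-6, b=Δ1−h1·(2M1+M2)/6=9/5
seg 2: a=4, c=M2/2=-54/5, d=(M3−M2)/(6·1)=18/5, b=Δ2−h2·(2M2+M3)/6=-9/5
t_q=5/4 → seg 1, τ=1/4; S=1+9/5·τ+36/5·τ²+-6·τ³=289/160

  seg 0: a=4 b=-27/5 c=0 d=12/5
  seg 1: a=1 b=9/5 c=36/5 d=-6
  seg 2: a=4 b=-9/5 c=-54/5 d=18/5
S(5/4) = 289/160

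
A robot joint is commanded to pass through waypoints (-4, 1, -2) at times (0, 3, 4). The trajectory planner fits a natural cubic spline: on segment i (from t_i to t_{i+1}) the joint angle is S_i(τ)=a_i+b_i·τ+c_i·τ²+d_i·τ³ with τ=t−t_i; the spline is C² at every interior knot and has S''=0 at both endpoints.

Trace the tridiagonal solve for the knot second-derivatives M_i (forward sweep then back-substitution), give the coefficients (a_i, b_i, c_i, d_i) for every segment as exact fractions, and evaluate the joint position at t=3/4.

  seg 0: a=-4 b=41/12 c=0 d=-7/36
  seg 1: a=1 b=-11/6 c=-7/4 d=7/12
S(3/4) = -389/256

Δ: Δ0=5/3, Δ1=-3
row 1: diag=8, rhs=-28; c'=1/8, d'=-7/2
back: M1=-7/2
M: M0=0, M1=-7/2, M2=0
seg 0: a=-4, c=M0/2=0, d=(M1−M0)/(6·3)=-7/36, b=Δ0−h0·(2M0+M1)/6=41/12
seg 1: a=1, c=M1/2=-7/4, d=(M2−M1)/(6·1)=7/12, b=Δ1−h1·(2M1+M2)/6=-11/6
t_q=3/4 → seg 0, τ=3/4; S=-4+41/12·τ+0·τ²+-7/36·τ³=-389/256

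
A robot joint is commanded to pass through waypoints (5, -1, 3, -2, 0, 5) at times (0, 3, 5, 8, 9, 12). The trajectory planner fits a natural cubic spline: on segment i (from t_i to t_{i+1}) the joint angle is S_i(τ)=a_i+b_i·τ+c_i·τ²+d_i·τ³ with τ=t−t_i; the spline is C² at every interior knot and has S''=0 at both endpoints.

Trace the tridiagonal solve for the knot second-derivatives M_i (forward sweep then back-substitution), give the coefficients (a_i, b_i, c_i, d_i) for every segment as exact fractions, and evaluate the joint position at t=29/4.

Δ: Δ0=-2, Δ1=2, Δ2=-5/3, Δ3=2, Δ4=5/3
row 1: diag=10, rhs=24; c'=1/5, d'=12/5
row 2: denom=10−2·1/5=48/5; d'=(-22−2·12/5)/(48/5)=-67/24
row 3: denom=8−3·5/16=113/16; d'=(22−3·-67/24)/(113/16)=486/113
row 4: denom=8−1·16/113=888/113; d'=(-2−1·486/113)/(888/113)=-89/111
back: M4=-89/111
back: M3=486/113−16/113·-89/111=490/111
back: M2=-67/24−5/16·490/111=-463/111
back: M1=12/5−1/5·-463/111=359/111
M: M0=0, M1=359/111, M2=-463/111, M3=490/111, M4=-89/111, M5=0
seg 0: a=5, c=M0/2=0, d=(M1−M0)/(6·3)=359/1998, b=Δ0−h0·(2M0+M1)/6=-803/222
seg 1: a=-1, c=M1/2=359/222, d=(M2−M1)/(6·2)=-137/222, b=Δ1−h1·(2M1+M2)/6=137/111
seg 2: a=3, c=M2/2=-463/222, d=(M3−M2)/(6·3)=953/1998, b=Δ2−h2·(2M2+M3)/6=11/37
seg 3: a=-2, c=M3/2=245/111, d=(M4−M3)/(6·1)=-193/222, b=Δ3−h3·(2M3+M4)/6=49/74
seg 4: a=0, c=M4/2=-89/222, d=(M5−M4)/(6·3)=89/1998, b=Δ4−h4·(2M4+M5)/6=274/111
t_q=29/4 → seg 2, τ=9/4; S=3+11/37·τ+-463/222·τ²+953/1998·τ³=-6897/4736

  seg 0: a=5 b=-803/222 c=0 d=359/1998
  seg 1: a=-1 b=137/111 c=359/222 d=-137/222
  seg 2: a=3 b=11/37 c=-463/222 d=953/1998
  seg 3: a=-2 b=49/74 c=245/111 d=-193/222
  seg 4: a=0 b=274/111 c=-89/222 d=89/1998
S(29/4) = -6897/4736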